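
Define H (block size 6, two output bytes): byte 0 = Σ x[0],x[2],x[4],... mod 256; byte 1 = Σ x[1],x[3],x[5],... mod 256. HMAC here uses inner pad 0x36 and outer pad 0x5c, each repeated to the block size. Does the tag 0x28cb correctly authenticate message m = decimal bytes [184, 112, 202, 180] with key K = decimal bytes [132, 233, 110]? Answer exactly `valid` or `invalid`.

Key decimal bytes [132, 233, 110] = 84 e9 6e is 3 bytes ≤ B = 6; zero-pad to 6 bytes: K' = 84 e9 6e 00 00 00.
K' ⊕ ipad = b2 df 58 36 36 36; K' ⊕ opad = d8 b5 32 5c 5c 5c.
Inner hash: even-index sum = 706 mod 256 = 194; odd-index sum = 623 mod 256 = 111 → c2 6f.
Outer hash (recomputed tag): even-index sum = 552 mod 256 = 40; odd-index sum = 476 mod 256 = 220 → 28 dc.
Recomputed tag = 28dc; claimed = 28cb → mismatch.

invalid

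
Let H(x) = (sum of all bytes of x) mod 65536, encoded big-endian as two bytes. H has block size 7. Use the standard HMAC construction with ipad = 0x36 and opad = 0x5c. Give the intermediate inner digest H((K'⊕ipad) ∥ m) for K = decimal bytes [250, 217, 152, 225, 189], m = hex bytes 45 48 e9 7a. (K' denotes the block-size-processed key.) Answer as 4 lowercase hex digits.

Key decimal bytes [250, 217, 152, 225, 189] = fa d9 98 e1 bd is 5 bytes ≤ B = 7; zero-pad to 7 bytes: K' = fa d9 98 e1 bd 00 00.
K' ⊕ ipad = cc ef ae d7 8b 36 36.
Inner input = cc ef ae d7 8b 36 36 ∥ 45 48 e9 7a.
Inner hash: sum = 204+239+174+215+139+54+54+69+72+233+122 = 1575 → 06 27.

0627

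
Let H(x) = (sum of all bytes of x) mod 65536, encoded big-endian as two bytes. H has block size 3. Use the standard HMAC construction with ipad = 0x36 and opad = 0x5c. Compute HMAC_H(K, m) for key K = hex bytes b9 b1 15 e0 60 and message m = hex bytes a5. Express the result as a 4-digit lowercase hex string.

0236

Key hex bytes b9 b1 15 e0 60 is 5 bytes > B = 3, so hash it first: H(key) = 02 bf, then zero-pad to 3 bytes: K' = 02 bf 00.
K' ⊕ ipad = 34 89 36.  K' ⊕ opad = 5e e3 5c.
Inner input = (K'⊕ipad) ∥ m = 34 89 36 ∥ a5.
Inner hash: sum = 52+137+54+165 = 408 → 01 98.
Outer input = (K'⊕opad) ∥ inner = 5e e3 5c ∥ 01 98.
Outer hash (tag): sum = 94+227+92+1+152 = 566 → 02 36.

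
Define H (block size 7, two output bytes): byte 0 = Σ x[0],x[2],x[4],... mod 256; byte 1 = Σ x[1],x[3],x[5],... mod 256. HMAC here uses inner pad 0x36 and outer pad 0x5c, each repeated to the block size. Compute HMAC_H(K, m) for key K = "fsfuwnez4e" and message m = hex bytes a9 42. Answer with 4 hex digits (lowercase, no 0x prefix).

Key "fsfuwnez4e" = 66 73 66 75 77 6e 65 7a 34 65 is 10 bytes > B = 7, so hash it first: H(key) = dc 35, then zero-pad to 7 bytes: K' = dc 35 00 00 00 00 00.
K' ⊕ ipad = ea 03 36 36 36 36 36.  K' ⊕ opad = 80 69 5c 5c 5c 5c 5c.
Inner input = (K'⊕ipad) ∥ m = ea 03 36 36 36 36 36 ∥ a9 42.
Inner hash: even-index sum = 462 mod 256 = 206; odd-index sum = 280 mod 256 = 24 → ce 18.
Outer input = (K'⊕opad) ∥ inner = 80 69 5c 5c 5c 5c 5c ∥ ce 18.
Outer hash (tag): even-index sum = 428 mod 256 = 172; odd-index sum = 495 mod 256 = 239 → ac ef.

acef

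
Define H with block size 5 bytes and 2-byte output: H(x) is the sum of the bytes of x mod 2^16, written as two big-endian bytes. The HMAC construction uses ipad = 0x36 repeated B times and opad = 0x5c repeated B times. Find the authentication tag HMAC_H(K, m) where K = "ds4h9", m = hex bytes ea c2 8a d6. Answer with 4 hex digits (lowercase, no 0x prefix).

017e

Key "ds4h9" = 64 73 34 68 39 is exactly B = 5 bytes: K' = 64 73 34 68 39.
K' ⊕ ipad = 52 45 02 5e 0f.  K' ⊕ opad = 38 2f 68 34 65.
Inner input = (K'⊕ipad) ∥ m = 52 45 02 5e 0f ∥ ea c2 8a d6.
Inner hash: sum = 82+69+2+94+15+234+194+138+214 = 1042 → 04 12.
Outer input = (K'⊕opad) ∥ inner = 38 2f 68 34 65 ∥ 04 12.
Outer hash (tag): sum = 56+47+104+52+101+4+18 = 382 → 01 7e.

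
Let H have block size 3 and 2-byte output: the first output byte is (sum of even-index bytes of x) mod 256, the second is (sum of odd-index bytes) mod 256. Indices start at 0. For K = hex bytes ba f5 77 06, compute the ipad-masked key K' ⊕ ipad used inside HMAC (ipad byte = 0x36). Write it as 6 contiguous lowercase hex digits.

07cd36

Key hex bytes ba f5 77 06 is 4 bytes > B = 3, so hash it first: H(key) = 31 fb, then zero-pad to 3 bytes: K' = 31 fb 00.
XOR each byte with 0x36: 31⊕36=07, fb⊕36=cd, 00⊕36=36.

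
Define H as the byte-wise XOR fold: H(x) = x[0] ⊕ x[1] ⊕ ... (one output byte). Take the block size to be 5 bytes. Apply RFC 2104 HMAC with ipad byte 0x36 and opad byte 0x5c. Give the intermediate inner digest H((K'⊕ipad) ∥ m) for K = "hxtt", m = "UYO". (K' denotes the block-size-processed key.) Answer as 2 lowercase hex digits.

65

Key "hxtt" = 68 78 74 74 is 4 bytes ≤ B = 5; zero-pad to 5 bytes: K' = 68 78 74 74 00.
K' ⊕ ipad = 5e 4e 42 42 36.
Inner input = 5e 4e 42 42 36 ∥ 55 59 4f.
Inner hash: XOR 5e⊕4e⊕42⊕42⊕36⊕55⊕59⊕4f = 65.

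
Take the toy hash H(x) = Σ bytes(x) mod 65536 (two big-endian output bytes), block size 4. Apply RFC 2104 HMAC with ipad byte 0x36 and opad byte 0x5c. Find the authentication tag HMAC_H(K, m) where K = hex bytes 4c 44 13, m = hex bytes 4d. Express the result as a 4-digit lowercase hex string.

0168

Key hex bytes 4c 44 13 is 3 bytes ≤ B = 4; zero-pad to 4 bytes: K' = 4c 44 13 00.
K' ⊕ ipad = 7a 72 25 36.  K' ⊕ opad = 10 18 4f 5c.
Inner input = (K'⊕ipad) ∥ m = 7a 72 25 36 ∥ 4d.
Inner hash: sum = 122+114+37+54+77 = 404 → 01 94.
Outer input = (K'⊕opad) ∥ inner = 10 18 4f 5c ∥ 01 94.
Outer hash (tag): sum = 16+24+79+92+1+148 = 360 → 01 68.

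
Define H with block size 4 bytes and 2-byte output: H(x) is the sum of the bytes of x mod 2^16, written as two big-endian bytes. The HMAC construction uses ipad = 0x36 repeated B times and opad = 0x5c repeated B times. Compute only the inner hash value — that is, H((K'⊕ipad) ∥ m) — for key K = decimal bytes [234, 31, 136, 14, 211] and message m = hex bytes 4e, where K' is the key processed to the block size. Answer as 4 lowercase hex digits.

0132

Key decimal bytes [234, 31, 136, 14, 211] = ea 1f 88 0e d3 is 5 bytes > B = 4, so hash it first: H(key) = 02 72, then zero-pad to 4 bytes: K' = 02 72 00 00.
K' ⊕ ipad = 34 44 36 36.
Inner input = 34 44 36 36 ∥ 4e.
Inner hash: sum = 52+68+54+54+78 = 306 → 01 32.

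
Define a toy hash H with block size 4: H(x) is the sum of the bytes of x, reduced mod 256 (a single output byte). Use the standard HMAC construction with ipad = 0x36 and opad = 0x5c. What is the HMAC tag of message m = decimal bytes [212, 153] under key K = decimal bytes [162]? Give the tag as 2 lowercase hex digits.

Key decimal bytes [162] = a2 is 1 byte ≤ B = 4; zero-pad to 4 bytes: K' = a2 00 00 00.
K' ⊕ ipad = 94 36 36 36.  K' ⊕ opad = fe 5c 5c 5c.
Inner input = (K'⊕ipad) ∥ m = 94 36 36 36 ∥ d4 99.
Inner hash: sum = 148+54+54+54+212+153 = 675; mod 256 = 163 → a3.
Outer input = (K'⊕opad) ∥ inner = fe 5c 5c 5c ∥ a3.
Outer hash (tag): sum = 254+92+92+92+163 = 693; mod 256 = 181 → b5.

b5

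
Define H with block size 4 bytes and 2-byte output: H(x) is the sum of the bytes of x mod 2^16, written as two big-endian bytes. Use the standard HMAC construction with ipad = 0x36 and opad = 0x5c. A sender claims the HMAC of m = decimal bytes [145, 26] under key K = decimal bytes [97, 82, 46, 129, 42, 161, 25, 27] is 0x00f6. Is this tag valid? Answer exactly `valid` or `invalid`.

Key decimal bytes [97, 82, 46, 129, 42, 161, 25, 27] = 61 52 2e 81 2a a1 19 1b is 8 bytes > B = 4, so hash it first: H(key) = 02 61, then zero-pad to 4 bytes: K' = 02 61 00 00.
K' ⊕ ipad = 34 57 36 36; K' ⊕ opad = 5e 3d 5c 5c.
Inner hash: sum = 52+87+54+54+145+26 = 418 → 01 a2.
Outer hash (recomputed tag): sum = 94+61+92+92+1+162 = 502 → 01 f6.
Recomputed tag = 01f6; claimed = 00f6 → mismatch.

invalid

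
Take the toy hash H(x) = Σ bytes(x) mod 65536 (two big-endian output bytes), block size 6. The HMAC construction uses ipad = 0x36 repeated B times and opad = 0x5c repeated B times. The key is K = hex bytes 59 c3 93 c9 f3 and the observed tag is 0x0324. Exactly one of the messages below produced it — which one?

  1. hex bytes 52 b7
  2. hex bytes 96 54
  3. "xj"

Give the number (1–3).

1

Key hex bytes 59 c3 93 c9 f3 is 5 bytes ≤ B = 6; zero-pad to 6 bytes: K' = 59 c3 93 c9 f3 00.
K' ⊕ ipad = 6f f5 a5 ff c5 36; K' ⊕ opad = 05 9f cf 95 af 5c.
m1: inner = H(6f f5 a5 ff c5 36 52 b7) = 05 0c; tag = H(05 9f cf 95 af 5c 05 0c) = 0324 ← matches
m2: inner = H(6f f5 a5 ff c5 36 96 54) = 04 ed; tag = H(05 9f cf 95 af 5c 04 ed) = 0404
m3: inner = H(6f f5 a5 ff c5 36 78 6a) = 04 e5; tag = H(05 9f cf 95 af 5c 04 e5) = 03fc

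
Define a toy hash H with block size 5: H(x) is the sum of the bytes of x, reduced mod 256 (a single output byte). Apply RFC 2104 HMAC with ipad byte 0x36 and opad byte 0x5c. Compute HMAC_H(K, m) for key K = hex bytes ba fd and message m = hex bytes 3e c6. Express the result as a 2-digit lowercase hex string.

98

Key hex bytes ba fd is 2 bytes ≤ B = 5; zero-pad to 5 bytes: K' = ba fd 00 00 00.
K' ⊕ ipad = 8c cb 36 36 36.  K' ⊕ opad = e6 a1 5c 5c 5c.
Inner input = (K'⊕ipad) ∥ m = 8c cb 36 36 36 ∥ 3e c6.
Inner hash: sum = 140+203+54+54+54+62+198 = 765; mod 256 = 253 → fd.
Outer input = (K'⊕opad) ∥ inner = e6 a1 5c 5c 5c ∥ fd.
Outer hash (tag): sum = 230+161+92+92+92+253 = 920; mod 256 = 152 → 98.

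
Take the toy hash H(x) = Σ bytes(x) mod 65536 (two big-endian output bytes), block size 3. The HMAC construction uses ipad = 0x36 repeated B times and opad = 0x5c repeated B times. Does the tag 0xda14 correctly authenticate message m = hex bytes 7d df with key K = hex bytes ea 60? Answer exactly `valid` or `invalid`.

invalid

Key hex bytes ea 60 is 2 bytes ≤ B = 3; zero-pad to 3 bytes: K' = ea 60 00.
K' ⊕ ipad = dc 56 36; K' ⊕ opad = b6 3c 5c.
Inner hash: sum = 220+86+54+125+223 = 708 → 02 c4.
Outer hash (recomputed tag): sum = 182+60+92+2+196 = 532 → 02 14.
Recomputed tag = 0214; claimed = da14 → mismatch.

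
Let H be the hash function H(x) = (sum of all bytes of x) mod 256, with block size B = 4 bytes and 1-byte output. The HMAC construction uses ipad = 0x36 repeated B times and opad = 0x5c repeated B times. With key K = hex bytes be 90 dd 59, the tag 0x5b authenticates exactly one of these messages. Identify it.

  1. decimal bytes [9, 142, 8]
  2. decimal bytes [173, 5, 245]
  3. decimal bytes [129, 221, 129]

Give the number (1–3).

1

Key hex bytes be 90 dd 59 is exactly B = 4 bytes: K' = be 90 dd 59.
K' ⊕ ipad = 88 a6 eb 6f; K' ⊕ opad = e2 cc 81 05.
m1: inner = H(88 a6 eb 6f 09 8e 08) = 27; tag = H(e2 cc 81 05 27) = 5b ← matches
m2: inner = H(88 a6 eb 6f ad 05 f5) = 2f; tag = H(e2 cc 81 05 2f) = 63
m3: inner = H(88 a6 eb 6f 81 dd 81) = 67; tag = H(e2 cc 81 05 67) = 9b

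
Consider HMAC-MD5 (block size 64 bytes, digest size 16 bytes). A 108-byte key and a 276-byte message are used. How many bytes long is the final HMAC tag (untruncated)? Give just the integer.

16

The tag is one MD5 digest: 16 bytes.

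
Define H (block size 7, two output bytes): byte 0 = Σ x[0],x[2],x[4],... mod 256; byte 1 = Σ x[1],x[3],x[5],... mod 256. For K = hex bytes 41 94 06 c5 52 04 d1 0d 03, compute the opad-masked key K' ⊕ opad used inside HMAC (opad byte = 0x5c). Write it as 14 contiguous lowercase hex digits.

31365c5c5c5c5c

Key hex bytes 41 94 06 c5 52 04 d1 0d 03 is 9 bytes > B = 7, so hash it first: H(key) = 6d 6a, then zero-pad to 7 bytes: K' = 6d 6a 00 00 00 00 00.
XOR each byte with 0x5c: 6d⊕5c=31, 6a⊕5c=36, 00⊕5c=5c, 00⊕5c=5c, 00⊕5c=5c, 00⊕5c=5c, 00⊕5c=5c.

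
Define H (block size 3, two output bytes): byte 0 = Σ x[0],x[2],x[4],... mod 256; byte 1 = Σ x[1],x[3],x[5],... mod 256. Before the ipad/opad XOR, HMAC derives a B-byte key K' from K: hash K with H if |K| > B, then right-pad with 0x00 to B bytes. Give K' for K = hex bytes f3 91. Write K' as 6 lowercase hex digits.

Key hex bytes f3 91 is 2 bytes ≤ B = 3; zero-pad to 3 bytes: K' = f3 91 00.

f39100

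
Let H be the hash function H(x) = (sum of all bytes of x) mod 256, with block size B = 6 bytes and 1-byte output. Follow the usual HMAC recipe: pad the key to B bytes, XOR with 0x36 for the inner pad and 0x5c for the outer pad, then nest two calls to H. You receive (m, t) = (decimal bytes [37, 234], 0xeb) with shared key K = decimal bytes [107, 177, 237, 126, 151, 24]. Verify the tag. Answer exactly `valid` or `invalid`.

valid

Key decimal bytes [107, 177, 237, 126, 151, 24] = 6b b1 ed 7e 97 18 is exactly B = 6 bytes: K' = 6b b1 ed 7e 97 18.
K' ⊕ ipad = 5d 87 db 48 a1 2e; K' ⊕ opad = 37 ed b1 22 cb 44.
Inner hash: sum = 93+135+219+72+161+46+37+234 = 997; mod 256 = 229 → e5.
Outer hash (recomputed tag): sum = 55+237+177+34+203+68+229 = 1003; mod 256 = 235 → eb.
Recomputed tag = eb; claimed = eb → match.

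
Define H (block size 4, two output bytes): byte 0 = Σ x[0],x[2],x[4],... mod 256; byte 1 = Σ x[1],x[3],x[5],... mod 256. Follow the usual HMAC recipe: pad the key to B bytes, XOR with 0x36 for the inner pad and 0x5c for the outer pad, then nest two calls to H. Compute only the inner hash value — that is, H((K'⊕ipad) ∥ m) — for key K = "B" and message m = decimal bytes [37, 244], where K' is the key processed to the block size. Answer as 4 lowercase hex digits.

cf60

Key "B" = 42 is 1 byte ≤ B = 4; zero-pad to 4 bytes: K' = 42 00 00 00.
K' ⊕ ipad = 74 36 36 36.
Inner input = 74 36 36 36 ∥ 25 f4.
Inner hash: even-index sum = 207 mod 256 = 207; odd-index sum = 352 mod 256 = 96 → cf 60.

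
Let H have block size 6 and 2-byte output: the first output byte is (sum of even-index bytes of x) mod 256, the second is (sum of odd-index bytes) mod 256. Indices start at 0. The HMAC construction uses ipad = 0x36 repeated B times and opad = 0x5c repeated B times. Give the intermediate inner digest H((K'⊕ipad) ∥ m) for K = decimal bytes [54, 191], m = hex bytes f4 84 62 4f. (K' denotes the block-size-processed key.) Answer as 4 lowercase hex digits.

Key decimal bytes [54, 191] = 36 bf is 2 bytes ≤ B = 6; zero-pad to 6 bytes: K' = 36 bf 00 00 00 00.
K' ⊕ ipad = 00 89 36 36 36 36.
Inner input = 00 89 36 36 36 36 ∥ f4 84 62 4f.
Inner hash: even-index sum = 450 mod 256 = 194; odd-index sum = 456 mod 256 = 200 → c2 c8.

c2c8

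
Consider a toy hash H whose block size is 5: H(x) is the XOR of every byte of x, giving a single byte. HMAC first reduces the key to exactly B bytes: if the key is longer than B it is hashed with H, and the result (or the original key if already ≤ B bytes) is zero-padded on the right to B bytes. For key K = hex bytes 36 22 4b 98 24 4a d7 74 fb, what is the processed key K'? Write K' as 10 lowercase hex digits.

f100000000

|K| = 9 > B = 5, so first hash the key.
H(K): XOR 36⊕22⊕4b⊕98⊕24⊕4a⊕d7⊕74⊕fb = f1.
Zero-pad H(K) = f1 to 5 bytes: K' = f1 00 00 00 00.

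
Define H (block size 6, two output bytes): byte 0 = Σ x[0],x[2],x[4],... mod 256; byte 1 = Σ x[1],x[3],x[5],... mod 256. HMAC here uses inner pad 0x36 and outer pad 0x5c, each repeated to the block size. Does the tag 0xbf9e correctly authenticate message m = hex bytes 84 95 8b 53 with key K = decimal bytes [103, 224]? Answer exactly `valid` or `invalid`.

Key decimal bytes [103, 224] = 67 e0 is 2 bytes ≤ B = 6; zero-pad to 6 bytes: K' = 67 e0 00 00 00 00.
K' ⊕ ipad = 51 d6 36 36 36 36; K' ⊕ opad = 3b bc 5c 5c 5c 5c.
Inner hash: even-index sum = 460 mod 256 = 204; odd-index sum = 554 mod 256 = 42 → cc 2a.
Outer hash (recomputed tag): even-index sum = 447 mod 256 = 191; odd-index sum = 414 mod 256 = 158 → bf 9e.
Recomputed tag = bf9e; claimed = bf9e → match.

valid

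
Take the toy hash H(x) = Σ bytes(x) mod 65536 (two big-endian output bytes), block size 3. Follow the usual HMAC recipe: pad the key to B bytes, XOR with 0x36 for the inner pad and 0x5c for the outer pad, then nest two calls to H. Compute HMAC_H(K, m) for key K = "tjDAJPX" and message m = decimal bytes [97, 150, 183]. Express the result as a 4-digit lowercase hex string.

0140

Key "tjDAJPX" = 74 6a 44 41 4a 50 58 is 7 bytes > B = 3, so hash it first: H(key) = 02 55, then zero-pad to 3 bytes: K' = 02 55 00.
K' ⊕ ipad = 34 63 36.  K' ⊕ opad = 5e 09 5c.
Inner input = (K'⊕ipad) ∥ m = 34 63 36 ∥ 61 96 b7.
Inner hash: sum = 52+99+54+97+150+183 = 635 → 02 7b.
Outer input = (K'⊕opad) ∥ inner = 5e 09 5c ∥ 02 7b.
Outer hash (tag): sum = 94+9+92+2+123 = 320 → 01 40.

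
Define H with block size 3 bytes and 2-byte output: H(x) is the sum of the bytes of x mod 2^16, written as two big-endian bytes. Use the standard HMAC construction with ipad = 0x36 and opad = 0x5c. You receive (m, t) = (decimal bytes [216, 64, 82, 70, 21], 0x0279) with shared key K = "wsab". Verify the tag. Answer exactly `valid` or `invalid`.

valid

Key "wsab" = 77 73 61 62 is 4 bytes > B = 3, so hash it first: H(key) = 01 ad, then zero-pad to 3 bytes: K' = 01 ad 00.
K' ⊕ ipad = 37 9b 36; K' ⊕ opad = 5d f1 5c.
Inner hash: sum = 55+155+54+216+64+82+70+21 = 717 → 02 cd.
Outer hash (recomputed tag): sum = 93+241+92+2+205 = 633 → 02 79.
Recomputed tag = 0279; claimed = 0279 → match.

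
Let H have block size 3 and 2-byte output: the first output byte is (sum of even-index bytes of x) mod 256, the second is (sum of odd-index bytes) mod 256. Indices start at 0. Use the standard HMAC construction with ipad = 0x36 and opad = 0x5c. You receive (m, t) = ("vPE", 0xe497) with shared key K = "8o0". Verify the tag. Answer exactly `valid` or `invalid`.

valid

Key "8o0" = 38 6f 30 is exactly B = 3 bytes: K' = 38 6f 30.
K' ⊕ ipad = 0e 59 06; K' ⊕ opad = 64 33 6c.
Inner hash: even-index sum = 100 mod 256 = 100; odd-index sum = 276 mod 256 = 20 → 64 14.
Outer hash (recomputed tag): even-index sum = 228 mod 256 = 228; odd-index sum = 151 mod 256 = 151 → e4 97.
Recomputed tag = e497; claimed = e497 → match.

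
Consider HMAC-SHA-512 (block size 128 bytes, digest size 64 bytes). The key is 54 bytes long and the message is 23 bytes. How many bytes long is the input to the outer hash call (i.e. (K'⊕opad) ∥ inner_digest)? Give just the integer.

Key is 54 ≤ 128 bytes, zero-padded: |K'| = 128.
Outer input = (K'⊕opad) ∥ H(inner) → 128 + 64 = 192 bytes.

192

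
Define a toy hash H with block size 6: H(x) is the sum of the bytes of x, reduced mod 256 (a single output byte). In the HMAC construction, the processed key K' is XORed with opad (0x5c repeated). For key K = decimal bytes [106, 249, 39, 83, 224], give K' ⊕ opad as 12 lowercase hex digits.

36a57b0fbc5c

Key decimal bytes [106, 249, 39, 83, 224] = 6a f9 27 53 e0 is 5 bytes ≤ B = 6; zero-pad to 6 bytes: K' = 6a f9 27 53 e0 00.
XOR each byte with 0x5c: 6a⊕5c=36, f9⊕5c=a5, 27⊕5c=7b, 53⊕5c=0f, e0⊕5c=bc, 00⊕5c=5c.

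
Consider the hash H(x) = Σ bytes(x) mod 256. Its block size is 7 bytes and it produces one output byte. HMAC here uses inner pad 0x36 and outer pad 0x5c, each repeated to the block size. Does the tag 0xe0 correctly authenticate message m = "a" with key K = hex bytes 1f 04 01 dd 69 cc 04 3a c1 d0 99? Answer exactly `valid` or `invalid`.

Key hex bytes 1f 04 01 dd 69 cc 04 3a c1 d0 99 is 11 bytes > B = 7, so hash it first: H(key) = 9e, then zero-pad to 7 bytes: K' = 9e 00 00 00 00 00 00.
K' ⊕ ipad = a8 36 36 36 36 36 36; K' ⊕ opad = c2 5c 5c 5c 5c 5c 5c.
Inner hash: sum = 168+54+54+54+54+54+54+97 = 589; mod 256 = 77 → 4d.
Outer hash (recomputed tag): sum = 194+92+92+92+92+92+92+77 = 823; mod 256 = 55 → 37.
Recomputed tag = 37; claimed = e0 → mismatch.

invalid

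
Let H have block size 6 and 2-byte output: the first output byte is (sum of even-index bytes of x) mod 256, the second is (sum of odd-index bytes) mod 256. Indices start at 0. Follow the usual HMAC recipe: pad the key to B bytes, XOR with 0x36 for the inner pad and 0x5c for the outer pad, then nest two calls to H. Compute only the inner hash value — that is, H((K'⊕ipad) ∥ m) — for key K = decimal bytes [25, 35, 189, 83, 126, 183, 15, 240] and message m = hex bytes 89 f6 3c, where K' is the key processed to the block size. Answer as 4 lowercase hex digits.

Key decimal bytes [25, 35, 189, 83, 126, 183, 15, 240] = 19 23 bd 53 7e b7 0f f0 is 8 bytes > B = 6, so hash it first: H(key) = 63 1d, then zero-pad to 6 bytes: K' = 63 1d 00 00 00 00.
K' ⊕ ipad = 55 2b 36 36 36 36.
Inner input = 55 2b 36 36 36 36 ∥ 89 f6 3c.
Inner hash: even-index sum = 390 mod 256 = 134; odd-index sum = 397 mod 256 = 141 → 86 8d.

868d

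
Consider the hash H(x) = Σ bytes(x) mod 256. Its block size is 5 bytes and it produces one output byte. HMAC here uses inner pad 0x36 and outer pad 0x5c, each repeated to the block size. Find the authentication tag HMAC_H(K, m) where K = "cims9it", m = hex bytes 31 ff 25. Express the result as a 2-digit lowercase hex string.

Key "cims9it" = 63 69 6d 73 39 69 74 is 7 bytes > B = 5, so hash it first: H(key) = c2, then zero-pad to 5 bytes: K' = c2 00 00 00 00.
K' ⊕ ipad = f4 36 36 36 36.  K' ⊕ opad = 9e 5c 5c 5c 5c.
Inner input = (K'⊕ipad) ∥ m = f4 36 36 36 36 ∥ 31 ff 25.
Inner hash: sum = 244+54+54+54+54+49+255+37 = 801; mod 256 = 33 → 21.
Outer input = (K'⊕opad) ∥ inner = 9e 5c 5c 5c 5c ∥ 21.
Outer hash (tag): sum = 158+92+92+92+92+33 = 559; mod 256 = 47 → 2f.

2f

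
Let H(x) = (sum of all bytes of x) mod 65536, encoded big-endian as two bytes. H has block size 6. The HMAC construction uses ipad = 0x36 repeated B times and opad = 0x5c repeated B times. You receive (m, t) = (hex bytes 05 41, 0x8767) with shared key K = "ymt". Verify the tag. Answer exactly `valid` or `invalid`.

invalid

Key "ymt" = 79 6d 74 is 3 bytes ≤ B = 6; zero-pad to 6 bytes: K' = 79 6d 74 00 00 00.
K' ⊕ ipad = 4f 5b 42 36 36 36; K' ⊕ opad = 25 31 28 5c 5c 5c.
Inner hash: sum = 79+91+66+54+54+54+5+65 = 468 → 01 d4.
Outer hash (recomputed tag): sum = 37+49+40+92+92+92+1+212 = 615 → 02 67.
Recomputed tag = 0267; claimed = 8767 → mismatch.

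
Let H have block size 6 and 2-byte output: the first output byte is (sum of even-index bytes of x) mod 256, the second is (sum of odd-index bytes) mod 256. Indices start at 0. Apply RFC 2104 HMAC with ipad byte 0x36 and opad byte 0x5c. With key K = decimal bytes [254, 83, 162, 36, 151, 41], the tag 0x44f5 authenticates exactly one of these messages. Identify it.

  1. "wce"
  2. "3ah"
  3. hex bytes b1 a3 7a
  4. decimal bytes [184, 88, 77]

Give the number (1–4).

1

Key decimal bytes [254, 83, 162, 36, 151, 41] = fe 53 a2 24 97 29 is exactly B = 6 bytes: K' = fe 53 a2 24 97 29.
K' ⊕ ipad = c8 65 94 12 a1 1f; K' ⊕ opad = a2 0f fe 78 cb 75.
m1: inner = H(c8 65 94 12 a1 1f 77 63 65) = d9 f9; tag = H(a2 0f fe 78 cb 75 d9 f9) = 44f5 ← matches
m2: inner = H(c8 65 94 12 a1 1f 33 61 68) = 98 f7; tag = H(a2 0f fe 78 cb 75 98 f7) = 03f3
m3: inner = H(c8 65 94 12 a1 1f b1 a3 7a) = 28 39; tag = H(a2 0f fe 78 cb 75 28 39) = 9335
m4: inner = H(c8 65 94 12 a1 1f b8 58 4d) = 02 ee; tag = H(a2 0f fe 78 cb 75 02 ee) = 6dea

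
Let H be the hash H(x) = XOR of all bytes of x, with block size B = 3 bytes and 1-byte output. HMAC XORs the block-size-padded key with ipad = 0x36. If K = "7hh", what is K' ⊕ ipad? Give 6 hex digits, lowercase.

015e5e

Key "7hh" = 37 68 68 is exactly B = 3 bytes: K' = 37 68 68.
XOR each byte with 0x36: 37⊕36=01, 68⊕36=5e, 68⊕36=5e.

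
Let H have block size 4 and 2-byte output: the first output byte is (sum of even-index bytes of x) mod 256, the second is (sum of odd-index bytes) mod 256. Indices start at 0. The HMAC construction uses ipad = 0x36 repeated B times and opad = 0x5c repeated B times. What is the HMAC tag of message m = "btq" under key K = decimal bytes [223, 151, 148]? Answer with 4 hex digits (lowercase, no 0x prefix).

a972

Key decimal bytes [223, 151, 148] = df 97 94 is 3 bytes ≤ B = 4; zero-pad to 4 bytes: K' = df 97 94 00.
K' ⊕ ipad = e9 a1 a2 36.  K' ⊕ opad = 83 cb c8 5c.
Inner input = (K'⊕ipad) ∥ m = e9 a1 a2 36 ∥ 62 74 71.
Inner hash: even-index sum = 606 mod 256 = 94; odd-index sum = 331 mod 256 = 75 → 5e 4b.
Outer input = (K'⊕opad) ∥ inner = 83 cb c8 5c ∥ 5e 4b.
Outer hash (tag): even-index sum = 425 mod 256 = 169; odd-index sum = 370 mod 256 = 114 → a9 72.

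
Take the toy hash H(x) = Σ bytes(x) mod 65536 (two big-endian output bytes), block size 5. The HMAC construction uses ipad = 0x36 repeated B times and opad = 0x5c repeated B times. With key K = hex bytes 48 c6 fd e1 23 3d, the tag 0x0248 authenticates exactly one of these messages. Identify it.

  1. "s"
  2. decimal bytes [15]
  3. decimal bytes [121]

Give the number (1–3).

1

Key hex bytes 48 c6 fd e1 23 3d is 6 bytes > B = 5, so hash it first: H(key) = 03 4c, then zero-pad to 5 bytes: K' = 03 4c 00 00 00.
K' ⊕ ipad = 35 7a 36 36 36; K' ⊕ opad = 5f 10 5c 5c 5c.
m1: inner = H(35 7a 36 36 36 73) = 01 c4; tag = H(5f 10 5c 5c 5c 01 c4) = 0248 ← matches
m2: inner = H(35 7a 36 36 36 0f) = 01 60; tag = H(5f 10 5c 5c 5c 01 60) = 01e4
m3: inner = H(35 7a 36 36 36 79) = 01 ca; tag = H(5f 10 5c 5c 5c 01 ca) = 024e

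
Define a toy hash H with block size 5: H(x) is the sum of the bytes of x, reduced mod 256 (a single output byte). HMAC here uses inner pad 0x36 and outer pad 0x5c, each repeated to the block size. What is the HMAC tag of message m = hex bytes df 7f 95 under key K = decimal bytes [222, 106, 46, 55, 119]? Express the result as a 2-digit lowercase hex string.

Key decimal bytes [222, 106, 46, 55, 119] = de 6a 2e 37 77 is exactly B = 5 bytes: K' = de 6a 2e 37 77.
K' ⊕ ipad = e8 5c 18 01 41.  K' ⊕ opad = 82 36 72 6b 2b.
Inner input = (K'⊕ipad) ∥ m = e8 5c 18 01 41 ∥ df 7f 95.
Inner hash: sum = 232+92+24+1+65+223+127+149 = 913; mod 256 = 145 → 91.
Outer input = (K'⊕opad) ∥ inner = 82 36 72 6b 2b ∥ 91.
Outer hash (tag): sum = 130+54+114+107+43+145 = 593; mod 256 = 81 → 51.

51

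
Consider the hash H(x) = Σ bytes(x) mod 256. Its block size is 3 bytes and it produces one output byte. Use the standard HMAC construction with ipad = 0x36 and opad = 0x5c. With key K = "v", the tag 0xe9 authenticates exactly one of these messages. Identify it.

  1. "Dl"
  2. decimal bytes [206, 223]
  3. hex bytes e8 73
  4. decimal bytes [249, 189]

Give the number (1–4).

3

Key "v" = 76 is 1 byte ≤ B = 3; zero-pad to 3 bytes: K' = 76 00 00.
K' ⊕ ipad = 40 36 36; K' ⊕ opad = 2a 5c 5c.
m1: inner = H(40 36 36 44 6c) = 5c; tag = H(2a 5c 5c 5c) = 3e
m2: inner = H(40 36 36 ce df) = 59; tag = H(2a 5c 5c 59) = 3b
m3: inner = H(40 36 36 e8 73) = 07; tag = H(2a 5c 5c 07) = e9 ← matches
m4: inner = H(40 36 36 f9 bd) = 62; tag = H(2a 5c 5c 62) = 44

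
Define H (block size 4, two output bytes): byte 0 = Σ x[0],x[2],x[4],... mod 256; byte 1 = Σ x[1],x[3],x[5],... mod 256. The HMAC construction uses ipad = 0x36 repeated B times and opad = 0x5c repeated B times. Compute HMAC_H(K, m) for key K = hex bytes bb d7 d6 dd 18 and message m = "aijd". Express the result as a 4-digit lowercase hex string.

f1c9

Key hex bytes bb d7 d6 dd 18 is 5 bytes > B = 4, so hash it first: H(key) = a9 b4, then zero-pad to 4 bytes: K' = a9 b4 00 00.
K' ⊕ ipad = 9f 82 36 36.  K' ⊕ opad = f5 e8 5c 5c.
Inner input = (K'⊕ipad) ∥ m = 9f 82 36 36 ∥ 61 69 6a 64.
Inner hash: even-index sum = 416 mod 256 = 160; odd-index sum = 389 mod 256 = 133 → a0 85.
Outer input = (K'⊕opad) ∥ inner = f5 e8 5c 5c ∥ a0 85.
Outer hash (tag): even-index sum = 497 mod 256 = 241; odd-index sum = 457 mod 256 = 201 → f1 c9.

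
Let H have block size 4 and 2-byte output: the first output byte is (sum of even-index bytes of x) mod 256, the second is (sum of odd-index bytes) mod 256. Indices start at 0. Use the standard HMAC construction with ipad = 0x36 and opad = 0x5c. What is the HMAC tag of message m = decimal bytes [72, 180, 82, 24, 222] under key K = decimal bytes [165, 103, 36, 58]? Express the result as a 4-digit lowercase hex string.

8eca

Key decimal bytes [165, 103, 36, 58] = a5 67 24 3a is exactly B = 4 bytes: K' = a5 67 24 3a.
K' ⊕ ipad = 93 51 12 0c.  K' ⊕ opad = f9 3b 78 66.
Inner input = (K'⊕ipad) ∥ m = 93 51 12 0c ∥ 48 b4 52 18 de.
Inner hash: even-index sum = 541 mod 256 = 29; odd-index sum = 297 mod 256 = 41 → 1d 29.
Outer input = (K'⊕opad) ∥ inner = f9 3b 78 66 ∥ 1d 29.
Outer hash (tag): even-index sum = 398 mod 256 = 142; odd-index sum = 202 mod 256 = 202 → 8e ca.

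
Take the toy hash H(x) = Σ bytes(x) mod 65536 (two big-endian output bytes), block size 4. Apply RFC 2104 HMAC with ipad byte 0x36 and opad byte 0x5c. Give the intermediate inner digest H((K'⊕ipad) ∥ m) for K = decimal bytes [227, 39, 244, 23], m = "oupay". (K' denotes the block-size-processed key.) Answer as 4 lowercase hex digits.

Key decimal bytes [227, 39, 244, 23] = e3 27 f4 17 is exactly B = 4 bytes: K' = e3 27 f4 17.
K' ⊕ ipad = d5 11 c2 21.
Inner input = d5 11 c2 21 ∥ 6f 75 70 61 79.
Inner hash: sum = 213+17+194+33+111+117+112+97+121 = 1015 → 03 f7.

03f7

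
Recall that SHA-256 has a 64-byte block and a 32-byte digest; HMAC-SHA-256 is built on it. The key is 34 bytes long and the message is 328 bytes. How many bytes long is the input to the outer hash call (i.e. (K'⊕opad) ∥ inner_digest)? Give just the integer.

Key is 34 ≤ 64 bytes, zero-padded: |K'| = 64.
Outer input = (K'⊕opad) ∥ H(inner) → 64 + 32 = 96 bytes.

96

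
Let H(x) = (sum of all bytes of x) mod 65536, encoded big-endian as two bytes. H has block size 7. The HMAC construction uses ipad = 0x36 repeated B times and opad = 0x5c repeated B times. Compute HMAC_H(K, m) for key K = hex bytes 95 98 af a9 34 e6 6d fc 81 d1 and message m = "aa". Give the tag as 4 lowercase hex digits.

029a

Key hex bytes 95 98 af a9 34 e6 6d fc 81 d1 is 10 bytes > B = 7, so hash it first: H(key) = 06 5a, then zero-pad to 7 bytes: K' = 06 5a 00 00 00 00 00.
K' ⊕ ipad = 30 6c 36 36 36 36 36.  K' ⊕ opad = 5a 06 5c 5c 5c 5c 5c.
Inner input = (K'⊕ipad) ∥ m = 30 6c 36 36 36 36 36 ∥ 61 61.
Inner hash: sum = 48+108+54+54+54+54+54+97+97 = 620 → 02 6c.
Outer input = (K'⊕opad) ∥ inner = 5a 06 5c 5c 5c 5c 5c ∥ 02 6c.
Outer hash (tag): sum = 90+6+92+92+92+92+92+2+108 = 666 → 02 9a.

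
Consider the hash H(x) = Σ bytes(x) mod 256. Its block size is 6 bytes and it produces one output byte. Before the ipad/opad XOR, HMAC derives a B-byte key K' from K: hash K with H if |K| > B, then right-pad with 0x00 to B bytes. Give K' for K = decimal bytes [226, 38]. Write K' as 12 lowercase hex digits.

e22600000000

Key decimal bytes [226, 38] = e2 26 is 2 bytes ≤ B = 6; zero-pad to 6 bytes: K' = e2 26 00 00 00 00.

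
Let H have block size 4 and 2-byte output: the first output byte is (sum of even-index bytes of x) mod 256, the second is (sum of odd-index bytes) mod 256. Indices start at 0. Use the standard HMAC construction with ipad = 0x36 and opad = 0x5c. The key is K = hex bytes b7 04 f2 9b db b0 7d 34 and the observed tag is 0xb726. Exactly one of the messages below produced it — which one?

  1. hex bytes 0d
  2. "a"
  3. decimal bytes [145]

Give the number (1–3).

3

Key hex bytes b7 04 f2 9b db b0 7d 34 is 8 bytes > B = 4, so hash it first: H(key) = 01 83, then zero-pad to 4 bytes: K' = 01 83 00 00.
K' ⊕ ipad = 37 b5 36 36; K' ⊕ opad = 5d df 5c 5c.
m1: inner = H(37 b5 36 36 0d) = 7a eb; tag = H(5d df 5c 5c 7a eb) = 3326
m2: inner = H(37 b5 36 36 61) = ce eb; tag = H(5d df 5c 5c ce eb) = 8726
m3: inner = H(37 b5 36 36 91) = fe eb; tag = H(5d df 5c 5c fe eb) = b726 ← matches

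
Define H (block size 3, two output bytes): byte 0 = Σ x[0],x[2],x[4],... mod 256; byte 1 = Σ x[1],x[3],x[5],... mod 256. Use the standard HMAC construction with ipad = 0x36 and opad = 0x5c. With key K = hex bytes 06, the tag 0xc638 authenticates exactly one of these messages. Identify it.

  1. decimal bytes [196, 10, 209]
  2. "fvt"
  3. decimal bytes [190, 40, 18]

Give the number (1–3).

2

Key hex bytes 06 is 1 byte ≤ B = 3; zero-pad to 3 bytes: K' = 06 00 00.
K' ⊕ ipad = 30 36 36; K' ⊕ opad = 5a 5c 5c.
m1: inner = H(30 36 36 c4 0a d1) = 70 cb; tag = H(5a 5c 5c 70 cb) = 81cc
m2: inner = H(30 36 36 66 76 74) = dc 10; tag = H(5a 5c 5c dc 10) = c638 ← matches
m3: inner = H(30 36 36 be 28 12) = 8e 06; tag = H(5a 5c 5c 8e 06) = bcea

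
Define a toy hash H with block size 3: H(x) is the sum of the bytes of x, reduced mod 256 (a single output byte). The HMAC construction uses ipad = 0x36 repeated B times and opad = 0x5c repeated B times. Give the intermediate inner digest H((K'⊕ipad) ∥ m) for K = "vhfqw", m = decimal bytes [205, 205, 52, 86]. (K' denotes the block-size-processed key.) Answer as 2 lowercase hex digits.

Key "vhfqw" = 76 68 66 71 77 is 5 bytes > B = 3, so hash it first: H(key) = 2c, then zero-pad to 3 bytes: K' = 2c 00 00.
K' ⊕ ipad = 1a 36 36.
Inner input = 1a 36 36 ∥ cd cd 34 56.
Inner hash: sum = 26+54+54+205+205+52+86 = 682; mod 256 = 170 → aa.

aa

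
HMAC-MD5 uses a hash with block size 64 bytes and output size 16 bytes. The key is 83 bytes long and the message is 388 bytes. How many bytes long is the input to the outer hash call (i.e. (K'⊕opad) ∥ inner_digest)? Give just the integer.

80

Key is 83 > 64 bytes, so it is hashed to 16 bytes then zero-padded to 64: |K'| = 64.
Outer input = (K'⊕opad) ∥ H(inner) → 64 + 16 = 80 bytes.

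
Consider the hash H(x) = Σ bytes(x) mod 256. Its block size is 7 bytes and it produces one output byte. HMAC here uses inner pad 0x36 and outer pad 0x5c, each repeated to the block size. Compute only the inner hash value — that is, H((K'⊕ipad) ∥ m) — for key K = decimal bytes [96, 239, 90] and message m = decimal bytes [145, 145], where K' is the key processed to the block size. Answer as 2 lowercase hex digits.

95

Key decimal bytes [96, 239, 90] = 60 ef 5a is 3 bytes ≤ B = 7; zero-pad to 7 bytes: K' = 60 ef 5a 00 00 00 00.
K' ⊕ ipad = 56 d9 6c 36 36 36 36.
Inner input = 56 d9 6c 36 36 36 36 ∥ 91 91.
Inner hash: sum = 86+217+108+54+54+54+54+145+145 = 917; mod 256 = 149 → 95.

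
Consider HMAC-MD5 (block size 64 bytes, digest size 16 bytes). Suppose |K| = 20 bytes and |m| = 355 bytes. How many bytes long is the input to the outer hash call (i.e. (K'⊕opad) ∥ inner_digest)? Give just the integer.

80

Key is 20 ≤ 64 bytes, zero-padded: |K'| = 64.
Outer input = (K'⊕opad) ∥ H(inner) → 64 + 16 = 80 bytes.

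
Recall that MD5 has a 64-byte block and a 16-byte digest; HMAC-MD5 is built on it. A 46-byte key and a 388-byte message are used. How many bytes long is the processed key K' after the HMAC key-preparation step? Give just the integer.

Key is 46 ≤ 64 bytes, zero-padded: |K'| = 64.

64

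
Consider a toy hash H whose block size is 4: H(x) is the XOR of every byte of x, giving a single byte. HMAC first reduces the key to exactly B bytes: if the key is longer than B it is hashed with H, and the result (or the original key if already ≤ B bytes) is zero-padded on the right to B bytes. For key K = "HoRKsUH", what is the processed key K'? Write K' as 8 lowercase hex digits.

|K| = 7 > B = 4, so first hash the key.
H(K): XOR 48⊕6f⊕52⊕4b⊕73⊕55⊕48 = 50.
Zero-pad H(K) = 50 to 4 bytes: K' = 50 00 00 00.

50000000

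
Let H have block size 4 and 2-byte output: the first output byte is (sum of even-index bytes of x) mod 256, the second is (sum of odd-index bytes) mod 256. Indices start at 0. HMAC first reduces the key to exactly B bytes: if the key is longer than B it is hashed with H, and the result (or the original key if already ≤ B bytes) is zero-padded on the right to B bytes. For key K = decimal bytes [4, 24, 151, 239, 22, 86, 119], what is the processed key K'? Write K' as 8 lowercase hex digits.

285d0000

|K| = 7 > B = 4, so first hash the key.
H(K): even-index sum = 296 mod 256 = 40; odd-index sum = 349 mod 256 = 93 → 28 5d.
Zero-pad H(K) = 28 5d to 4 bytes: K' = 28 5d 00 00.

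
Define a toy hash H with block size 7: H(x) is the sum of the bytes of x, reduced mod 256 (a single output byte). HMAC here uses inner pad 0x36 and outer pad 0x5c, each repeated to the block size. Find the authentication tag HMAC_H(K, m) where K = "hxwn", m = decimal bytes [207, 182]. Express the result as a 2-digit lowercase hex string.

Key "hxwn" = 68 78 77 6e is 4 bytes ≤ B = 7; zero-pad to 7 bytes: K' = 68 78 77 6e 00 00 00.
K' ⊕ ipad = 5e 4e 41 58 36 36 36.  K' ⊕ opad = 34 24 2b 32 5c 5c 5c.
Inner input = (K'⊕ipad) ∥ m = 5e 4e 41 58 36 36 36 ∥ cf b6.
Inner hash: sum = 94+78+65+88+54+54+54+207+182 = 876; mod 256 = 108 → 6c.
Outer input = (K'⊕opad) ∥ inner = 34 24 2b 32 5c 5c 5c ∥ 6c.
Outer hash (tag): sum = 52+36+43+50+92+92+92+108 = 565; mod 256 = 53 → 35.

35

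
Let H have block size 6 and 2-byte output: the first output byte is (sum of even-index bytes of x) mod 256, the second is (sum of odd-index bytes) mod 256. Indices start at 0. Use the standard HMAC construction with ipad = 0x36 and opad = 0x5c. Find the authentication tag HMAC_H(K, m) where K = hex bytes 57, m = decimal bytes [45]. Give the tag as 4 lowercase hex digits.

bdb6

Key hex bytes 57 is 1 byte ≤ B = 6; zero-pad to 6 bytes: K' = 57 00 00 00 00 00.
K' ⊕ ipad = 61 36 36 36 36 36.  K' ⊕ opad = 0b 5c 5c 5c 5c 5c.
Inner input = (K'⊕ipad) ∥ m = 61 36 36 36 36 36 ∥ 2d.
Inner hash: even-index sum = 250 mod 256 = 250; odd-index sum = 162 mod 256 = 162 → fa a2.
Outer input = (K'⊕opad) ∥ inner = 0b 5c 5c 5c 5c 5c ∥ fa a2.
Outer hash (tag): even-index sum = 445 mod 256 = 189; odd-index sum = 438 mod 256 = 182 → bd b6.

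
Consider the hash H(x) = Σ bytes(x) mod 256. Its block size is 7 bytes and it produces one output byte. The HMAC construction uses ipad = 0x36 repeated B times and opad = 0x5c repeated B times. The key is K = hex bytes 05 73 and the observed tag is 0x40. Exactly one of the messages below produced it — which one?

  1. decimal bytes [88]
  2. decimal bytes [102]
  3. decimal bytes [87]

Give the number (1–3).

2

Key hex bytes 05 73 is 2 bytes ≤ B = 7; zero-pad to 7 bytes: K' = 05 73 00 00 00 00 00.
K' ⊕ ipad = 33 45 36 36 36 36 36; K' ⊕ opad = 59 2f 5c 5c 5c 5c 5c.
m1: inner = H(33 45 36 36 36 36 36 58) = de; tag = H(59 2f 5c 5c 5c 5c 5c de) = 32
m2: inner = H(33 45 36 36 36 36 36 66) = ec; tag = H(59 2f 5c 5c 5c 5c 5c ec) = 40 ← matches
m3: inner = H(33 45 36 36 36 36 36 57) = dd; tag = H(59 2f 5c 5c 5c 5c 5c dd) = 31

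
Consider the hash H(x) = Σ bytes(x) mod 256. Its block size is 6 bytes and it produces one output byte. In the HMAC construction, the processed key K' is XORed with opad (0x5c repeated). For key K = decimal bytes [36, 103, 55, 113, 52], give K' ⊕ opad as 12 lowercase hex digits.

Key decimal bytes [36, 103, 55, 113, 52] = 24 67 37 71 34 is 5 bytes ≤ B = 6; zero-pad to 6 bytes: K' = 24 67 37 71 34 00.
XOR each byte with 0x5c: 24⊕5c=78, 67⊕5c=3b, 37⊕5c=6b, 71⊕5c=2d, 34⊕5c=68, 00⊕5c=5c.

783b6b2d685c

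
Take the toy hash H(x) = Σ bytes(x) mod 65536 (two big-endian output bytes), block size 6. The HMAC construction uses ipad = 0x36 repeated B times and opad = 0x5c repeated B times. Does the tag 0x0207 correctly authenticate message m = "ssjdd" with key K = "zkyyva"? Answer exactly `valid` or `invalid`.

Key "zkyyva" = 7a 6b 79 79 76 61 is exactly B = 6 bytes: K' = 7a 6b 79 79 76 61.
K' ⊕ ipad = 4c 5d 4f 4f 40 57; K' ⊕ opad = 26 37 25 25 2a 3d.
Inner hash: sum = 76+93+79+79+64+87+115+115+106+100+100 = 1014 → 03 f6.
Outer hash (recomputed tag): sum = 38+55+37+37+42+61+3+246 = 519 → 02 07.
Recomputed tag = 0207; claimed = 0207 → match.

valid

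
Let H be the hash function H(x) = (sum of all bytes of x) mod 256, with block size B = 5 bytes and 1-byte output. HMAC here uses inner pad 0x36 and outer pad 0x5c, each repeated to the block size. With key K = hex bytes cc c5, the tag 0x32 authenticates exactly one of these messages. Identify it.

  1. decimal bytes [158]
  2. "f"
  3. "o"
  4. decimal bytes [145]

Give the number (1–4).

2

Key hex bytes cc c5 is 2 bytes ≤ B = 5; zero-pad to 5 bytes: K' = cc c5 00 00 00.
K' ⊕ ipad = fa f3 36 36 36; K' ⊕ opad = 90 99 5c 5c 5c.
m1: inner = H(fa f3 36 36 36 9e) = 2d; tag = H(90 99 5c 5c 5c 2d) = 6a
m2: inner = H(fa f3 36 36 36 66) = f5; tag = H(90 99 5c 5c 5c f5) = 32 ← matches
m3: inner = H(fa f3 36 36 36 6f) = fe; tag = H(90 99 5c 5c 5c fe) = 3b
m4: inner = H(fa f3 36 36 36 91) = 20; tag = H(90 99 5c 5c 5c 20) = 5d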